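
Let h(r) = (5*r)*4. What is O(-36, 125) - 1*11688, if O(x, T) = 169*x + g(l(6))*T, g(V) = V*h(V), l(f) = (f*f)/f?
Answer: 72228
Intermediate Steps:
h(r) = 20*r
l(f) = f (l(f) = f²/f = f)
g(V) = 20*V² (g(V) = V*(20*V) = 20*V²)
O(x, T) = 169*x + 720*T (O(x, T) = 169*x + (20*6²)*T = 169*x + (20*36)*T = 169*x + 720*T)
O(-36, 125) - 1*11688 = (169*(-36) + 720*125) - 1*11688 = (-6084 + 90000) - 11688 = 83916 - 11688 = 72228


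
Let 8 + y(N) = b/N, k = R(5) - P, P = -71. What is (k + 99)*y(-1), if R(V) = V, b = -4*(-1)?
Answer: -2100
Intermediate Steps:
b = 4
k = 76 (k = 5 - 1*(-71) = 5 + 71 = 76)
y(N) = -8 + 4/N
(k + 99)*y(-1) = (76 + 99)*(-8 + 4/(-1)) = 175*(-8 + 4*(-1)) = 175*(-8 - 4) = 175*(-12) = -2100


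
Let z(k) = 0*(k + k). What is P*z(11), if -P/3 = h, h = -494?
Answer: 0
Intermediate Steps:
z(k) = 0 (z(k) = 0*(2*k) = 0)
P = 1482 (P = -3*(-494) = 1482)
P*z(11) = 1482*0 = 0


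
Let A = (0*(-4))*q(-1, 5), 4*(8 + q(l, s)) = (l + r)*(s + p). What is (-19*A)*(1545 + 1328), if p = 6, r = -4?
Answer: 0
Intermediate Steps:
q(l, s) = -8 + (-4 + l)*(6 + s)/4 (q(l, s) = -8 + ((l - 4)*(s + 6))/4 = -8 + ((-4 + l)*(6 + s))/4 = -8 + (-4 + l)*(6 + s)/4)
A = 0 (A = (0*(-4))*(-14 - 1*5 + (3/2)*(-1) + (¼)*(-1)*5) = 0*(-14 - 5 - 3/2 - 5/4) = 0*(-87/4) = 0)
(-19*A)*(1545 + 1328) = (-19*0)*(1545 + 1328) = 0*2873 = 0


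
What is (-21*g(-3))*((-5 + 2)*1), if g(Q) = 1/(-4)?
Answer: -63/4 ≈ -15.750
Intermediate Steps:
g(Q) = -1/4
(-21*g(-3))*((-5 + 2)*1) = (-21*(-1/4))*((-5 + 2)*1) = 21*(-3*1)/4 = (21/4)*(-3) = -63/4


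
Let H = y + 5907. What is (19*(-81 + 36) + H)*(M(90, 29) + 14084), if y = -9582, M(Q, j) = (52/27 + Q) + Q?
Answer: -581621800/9 ≈ -6.4625e+7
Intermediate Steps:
M(Q, j) = 52/27 + 2*Q (M(Q, j) = (52*(1/27) + Q) + Q = (52/27 + Q) + Q = 52/27 + 2*Q)
H = -3675 (H = -9582 + 5907 = -3675)
(19*(-81 + 36) + H)*(M(90, 29) + 14084) = (19*(-81 + 36) - 3675)*((52/27 + 2*90) + 14084) = (19*(-45) - 3675)*((52/27 + 180) + 14084) = (-855 - 3675)*(4912/27 + 14084) = -4530*385180/27 = -581621800/9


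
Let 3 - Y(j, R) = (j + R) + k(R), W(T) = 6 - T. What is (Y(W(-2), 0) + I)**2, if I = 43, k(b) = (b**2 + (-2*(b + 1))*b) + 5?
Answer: 1089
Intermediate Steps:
k(b) = 5 + b**2 + b*(-2 - 2*b) (k(b) = (b**2 + (-2*(1 + b))*b) + 5 = (b**2 + (-2 - 2*b)*b) + 5 = (b**2 + b*(-2 - 2*b)) + 5 = 5 + b**2 + b*(-2 - 2*b))
Y(j, R) = -2 + R + R**2 - j (Y(j, R) = 3 - ((j + R) + (5 - R**2 - 2*R)) = 3 - ((R + j) + (5 - R**2 - 2*R)) = 3 - (5 + j - R - R**2) = 3 + (-5 + R + R**2 - j) = -2 + R + R**2 - j)
(Y(W(-2), 0) + I)**2 = ((-2 + 0 + 0**2 - (6 - 1*(-2))) + 43)**2 = ((-2 + 0 + 0 - (6 + 2)) + 43)**2 = ((-2 + 0 + 0 - 1*8) + 43)**2 = ((-2 + 0 + 0 - 8) + 43)**2 = (-10 + 43)**2 = 33**2 = 1089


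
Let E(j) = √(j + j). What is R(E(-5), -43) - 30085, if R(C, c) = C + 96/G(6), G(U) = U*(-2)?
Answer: -30093 + I*√10 ≈ -30093.0 + 3.1623*I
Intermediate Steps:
E(j) = √2*√j (E(j) = √(2*j) = √2*√j)
G(U) = -2*U
R(C, c) = -8 + C (R(C, c) = C + 96/((-2*6)) = C + 96/(-12) = C + 96*(-1/12) = C - 8 = -8 + C)
R(E(-5), -43) - 30085 = (-8 + √2*√(-5)) - 30085 = (-8 + √2*(I*√5)) - 30085 = (-8 + I*√10) - 30085 = -30093 + I*√10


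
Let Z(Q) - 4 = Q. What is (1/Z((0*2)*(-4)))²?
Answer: 1/16 ≈ 0.062500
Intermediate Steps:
Z(Q) = 4 + Q
(1/Z((0*2)*(-4)))² = (1/(4 + (0*2)*(-4)))² = (1/(4 + 0*(-4)))² = (1/(4 + 0))² = (1/4)² = (¼)² = 1/16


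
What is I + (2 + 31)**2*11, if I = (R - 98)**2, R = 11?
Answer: 19548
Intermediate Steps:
I = 7569 (I = (11 - 98)**2 = (-87)**2 = 7569)
I + (2 + 31)**2*11 = 7569 + (2 + 31)**2*11 = 7569 + 33**2*11 = 7569 + 1089*11 = 7569 + 11979 = 19548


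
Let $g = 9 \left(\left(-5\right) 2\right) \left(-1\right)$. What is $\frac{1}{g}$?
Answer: $\frac{1}{90} \approx 0.011111$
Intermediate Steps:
$g = 90$ ($g = 9 \left(-10\right) \left(-1\right) = \left(-90\right) \left(-1\right) = 90$)
$\frac{1}{g} = \frac{1}{90}$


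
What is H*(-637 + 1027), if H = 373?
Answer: 145470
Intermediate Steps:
H*(-637 + 1027) = 373*(-637 + 1027) = 373*390 = 145470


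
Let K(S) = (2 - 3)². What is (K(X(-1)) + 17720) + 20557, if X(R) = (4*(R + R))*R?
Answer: 38278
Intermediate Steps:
X(R) = 8*R² (X(R) = (4*(2*R))*R = (8*R)*R = 8*R²)
K(S) = 1 (K(S) = (-1)² = 1)
(K(X(-1)) + 17720) + 20557 = (1 + 17720) + 20557 = 17721 + 20557 = 38278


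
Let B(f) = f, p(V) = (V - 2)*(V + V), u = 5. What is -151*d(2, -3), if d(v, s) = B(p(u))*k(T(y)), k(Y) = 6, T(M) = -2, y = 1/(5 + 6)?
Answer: -27180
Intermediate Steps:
p(V) = 2*V*(-2 + V) (p(V) = (-2 + V)*(2*V) = 2*V*(-2 + V))
y = 1/11 ≈ 0.090909
d(v, s) = 180 (d(v, s) = (2*5*(-2 + 5))*6 = (2*5*3)*6 = 30*6 = 180)
-151*d(2, -3) = -151*180 = -27180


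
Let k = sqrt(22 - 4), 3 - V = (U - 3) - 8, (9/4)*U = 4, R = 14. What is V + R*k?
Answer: 110/9 + 42*sqrt(2) ≈ 71.619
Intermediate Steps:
U = 16/9 (U = (4/9)*4 = 16/9 ≈ 1.7778)
V = 110/9 (V = 3 - ((16/9 - 3) - 8) = 3 - (-11/9 - 8) = 3 - 1*(-83/9) = 3 + 83/9 = 110/9 ≈ 12.222)
k = 3*sqrt(2) (k = sqrt(18) = 3*sqrt(2) ≈ 4.2426)
V + R*k = 110/9 + 14*(3*sqrt(2)) = 110/9 + 42*sqrt(2)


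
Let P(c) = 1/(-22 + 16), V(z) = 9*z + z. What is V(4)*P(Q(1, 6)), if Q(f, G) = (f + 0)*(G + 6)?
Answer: -20/3 ≈ -6.6667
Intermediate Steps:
V(z) = 10*z
Q(f, G) = f*(6 + G)
P(c) = -1/6 (P(c) = 1/(-6) = -1/6)
V(4)*P(Q(1, 6)) = (10*4)*(-1/6) = 40*(-1/6) = -20/3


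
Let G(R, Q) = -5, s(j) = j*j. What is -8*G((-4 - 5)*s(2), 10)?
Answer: 40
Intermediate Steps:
s(j) = j²
-8*G((-4 - 5)*s(2), 10) = -8*(-5) = 40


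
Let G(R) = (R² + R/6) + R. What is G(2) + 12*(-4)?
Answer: -125/3 ≈ -41.667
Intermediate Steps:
G(R) = R² + 7*R/6 (G(R) = (R² + R/6) + R = R² + 7*R/6)
G(2) + 12*(-4) = (⅙)*2*(7 + 6*2) + 12*(-4) = (⅙)*2*(7 + 12) - 48 = (⅙)*2*19 - 48 = 19/3 - 48 = -125/3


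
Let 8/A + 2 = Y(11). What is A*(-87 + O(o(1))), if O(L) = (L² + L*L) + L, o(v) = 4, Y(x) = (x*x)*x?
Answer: -136/443 ≈ -0.30700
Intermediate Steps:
Y(x) = x³ (Y(x) = x²*x = x³)
A = 8/1329 (A = 8/(-2 + 11³) = 8/(-2 + 1331) = 8/1329 ≈ 0.0060196)
O(L) = L + 2*L² (O(L) = (L² + L²) + L = 2*L² + L = L + 2*L²)
A*(-87 + O(o(1))) = 8*(-87 + 4*(1 + 2*4))/1329 = 8*(-87 + 4*(1 + 8))/1329 = 8*(-87 + 4*9)/1329 = 8*(-87 + 36)/1329 = (8/1329)*(-51) = -136/443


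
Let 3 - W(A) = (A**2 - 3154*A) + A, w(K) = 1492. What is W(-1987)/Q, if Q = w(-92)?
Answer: -10213177/1492 ≈ -6845.3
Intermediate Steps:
Q = 1492
W(A) = 3 - A**2 + 3153*A (W(A) = 3 - ((A**2 - 3154*A) + A) = 3 - (A**2 - 3153*A) = 3 + (-A**2 + 3153*A) = 3 - A**2 + 3153*A)
W(-1987)/Q = (3 - 1*(-1987)**2 + 3153*(-1987))/1492 = (3 - 1*3948169 - 6265011)*(1/1492) = (3 - 3948169 - 6265011)*(1/1492) = -10213177*1/1492 = -10213177/1492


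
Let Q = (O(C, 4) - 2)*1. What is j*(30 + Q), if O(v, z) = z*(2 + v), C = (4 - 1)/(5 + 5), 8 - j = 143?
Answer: -5022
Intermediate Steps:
j = -135 (j = 8 - 1*143 = 8 - 143 = -135)
C = 3/10 ≈ 0.30000
Q = 36/5 (Q = (4*(2 + 3/10) - 2)*1 = (4*(23/10) - 2)*1 = (46/5 - 2)*1 = (36/5)*1 = 36/5 ≈ 7.2000)
j*(30 + Q) = -135*(30 + 36/5) = -135*186/5 = -5022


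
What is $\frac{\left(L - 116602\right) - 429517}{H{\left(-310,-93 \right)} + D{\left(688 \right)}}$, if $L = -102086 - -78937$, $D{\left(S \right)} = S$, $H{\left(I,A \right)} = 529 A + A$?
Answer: $\frac{284634}{24301} \approx 11.713$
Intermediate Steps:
$H{\left(I,A \right)} = 530 A$
$L = -23149$ ($L = -102086 + 78937 = -23149$)
$\frac{\left(L - 116602\right) - 429517}{H{\left(-310,-93 \right)} + D{\left(688 \right)}} = \frac{\left(-23149 - 116602\right) - 429517}{530 \left(-93\right) + 688} = \frac{\left(-23149 - 116602\right) - 429517}{-49290 + 688} = \frac{-139751 - 429517}{-48602} = \left(-569268\right) \left(- \frac{1}{48602}\right) = \frac{284634}{24301}$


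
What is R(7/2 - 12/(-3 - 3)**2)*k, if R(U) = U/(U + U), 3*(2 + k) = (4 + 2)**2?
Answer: 5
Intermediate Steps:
k = 10 (k = -2 + (4 + 2)**2/3 = -2 + (1/3)*6**2 = -2 + (1/3)*36 = -2 + 12 = 10)
R(U) = 1/2 (R(U) = U/((2*U)) = U*(1/(2*U)) = 1/2)
R(7/2 - 12/(-3 - 3)**2)*k = (1/2)*10 = 5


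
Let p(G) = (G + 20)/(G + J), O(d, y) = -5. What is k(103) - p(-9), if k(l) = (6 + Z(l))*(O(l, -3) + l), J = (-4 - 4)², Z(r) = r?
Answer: 53409/5 ≈ 10682.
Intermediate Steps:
J = 64 (J = (-8)² = 64)
p(G) = (20 + G)/(64 + G) (p(G) = (G + 20)/(G + 64) = (20 + G)/(64 + G))
k(l) = (-5 + l)*(6 + l) (k(l) = (6 + l)*(-5 + l) = (-5 + l)*(6 + l))
k(103) - p(-9) = (-30 + 103 + 103²) - (20 - 9)/(64 - 9) = (-30 + 103 + 10609) - 11/55 = 10682 - 11/55 = 10682 - 1*⅕ = 10682 - ⅕ = 53409/5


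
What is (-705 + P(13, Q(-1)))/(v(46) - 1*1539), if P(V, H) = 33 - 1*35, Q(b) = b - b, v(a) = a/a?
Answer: 707/1538 ≈ 0.45969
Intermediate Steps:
v(a) = 1
Q(b) = 0
P(V, H) = -2 (P(V, H) = 33 - 35 = -2)
(-705 + P(13, Q(-1)))/(v(46) - 1*1539) = (-705 - 2)/(1 - 1*1539) = -707/(1 - 1539) = -707/(-1538) = -707*(-1/1538) = 707/1538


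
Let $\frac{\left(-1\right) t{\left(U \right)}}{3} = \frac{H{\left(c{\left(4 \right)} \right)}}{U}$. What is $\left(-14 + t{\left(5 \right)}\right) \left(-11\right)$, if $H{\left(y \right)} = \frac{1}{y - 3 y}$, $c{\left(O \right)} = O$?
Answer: $\frac{6127}{40} \approx 153.18$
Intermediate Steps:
$H{\left(y \right)} = - \frac{1}{2 y}$ ($H{\left(y \right)} = \frac{1}{\left(-2\right) y} = - \frac{1}{2 y}$)
$t{\left(U \right)} = \frac{3}{8 U}$ ($t{\left(U \right)} = - 3 \frac{\left(- \frac{1}{2}\right) \frac{1}{4}}{U} = - 3 \left(- \frac{1}{8 U}\right) = \frac{3}{8 U}$)
$\left(-14 + t{\left(5 \right)}\right) \left(-11\right) = \left(-14 + \frac{3}{8 \cdot 5}\right) \left(-11\right) = \left(-14 + \frac{3}{8} \cdot \frac{1}{5}\right) \left(-11\right) = \left(-14 + \frac{3}{40}\right) \left(-11\right) = \left(- \frac{557}{40}\right) \left(-11\right) = \frac{6127}{40}$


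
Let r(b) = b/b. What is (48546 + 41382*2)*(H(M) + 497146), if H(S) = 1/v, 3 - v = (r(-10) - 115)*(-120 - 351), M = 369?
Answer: 1168320477786450/17897 ≈ 6.5280e+10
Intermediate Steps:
r(b) = 1
v = -53691 (v = 3 - (1 - 115)*(-120 - 351) = 3 - (-114)*(-471) = 3 - 1*53694 = 3 - 53694 = -53691)
H(S) = -1/53691 (H(S) = 1/(-53691) = -1/53691)
(48546 + 41382*2)*(H(M) + 497146) = (48546 + 41382*2)*(-1/53691 + 497146) = (48546 + 82764)*(26692265885/53691) = 131310*(26692265885/53691) = 1168320477786450/17897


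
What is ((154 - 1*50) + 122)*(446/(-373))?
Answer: -100796/373 ≈ -270.23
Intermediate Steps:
((154 - 1*50) + 122)*(446/(-373)) = ((154 - 50) + 122)*(446*(-1/373)) = (104 + 122)*(-446/373) = 226*(-446/373) = -100796/373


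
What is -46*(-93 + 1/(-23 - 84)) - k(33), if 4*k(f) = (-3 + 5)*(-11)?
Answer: 916761/214 ≈ 4283.9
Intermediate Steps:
k(f) = -11/2 (k(f) = ((-3 + 5)*(-11))/4 = (2*(-11))/4 = (¼)*(-22) = -11/2)
-46*(-93 + 1/(-23 - 84)) - k(33) = -46*(-93 + 1/(-23 - 84)) - 1*(-11/2) = -46*(-93 + 1/(-107)) + 11/2 = -46*(-93 - 1/107) + 11/2 = -46*(-9952/107) + 11/2 = 457792/107 + 11/2 = 916761/214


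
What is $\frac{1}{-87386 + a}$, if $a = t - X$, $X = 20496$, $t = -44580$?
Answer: $- \frac{1}{152462} \approx -6.559 \cdot 10^{-6}$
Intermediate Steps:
$a = -65076$ ($a = -44580 - 20496 = -65076$)
$\frac{1}{-87386 + a} = \frac{1}{-87386 - 65076} = \frac{1}{-152462} = - \frac{1}{152462}$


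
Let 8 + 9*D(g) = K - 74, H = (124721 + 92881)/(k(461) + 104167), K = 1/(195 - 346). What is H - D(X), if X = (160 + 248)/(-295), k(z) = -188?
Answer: 1583293075/141307461 ≈ 11.205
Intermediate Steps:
K = -1/151 (K = 1/(-151) = -1/151 ≈ -0.0066225)
X = -408/295 (X = 408*(-1/295) = -408/295 ≈ -1.3831)
H = 217602/103979 (H = (124721 + 92881)/(-188 + 104167) = 217602/103979 ≈ 2.0928)
D(g) = -12383/1359 (D(g) = -8/9 + (-1/151 - 74)/9 = -8/9 + (1/9)*(-11175/151) = -8/9 - 3725/453 = -12383/1359)
H - D(X) = 217602/103979 - 1*(-12383/1359) = 217602/103979 + 12383/1359 = 1583293075/141307461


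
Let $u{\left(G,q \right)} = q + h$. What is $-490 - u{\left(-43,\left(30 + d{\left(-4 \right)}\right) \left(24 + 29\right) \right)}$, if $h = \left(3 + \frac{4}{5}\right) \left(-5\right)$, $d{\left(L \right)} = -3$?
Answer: $-1902$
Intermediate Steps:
$h = -19$ ($h = \left(3 + 4 \cdot \frac{1}{5}\right) \left(-5\right) = \left(3 + \frac{4}{5}\right) \left(-5\right) = \frac{19}{5} \left(-5\right) = -19$)
$u{\left(G,q \right)} = -19 + q$ ($u{\left(G,q \right)} = q - 19 = -19 + q$)
$-490 - u{\left(-43,\left(30 + d{\left(-4 \right)}\right) \left(24 + 29\right) \right)} = -490 - \left(-19 + \left(30 - 3\right) \left(24 + 29\right)\right) = -490 - \left(-19 + 27 \cdot 53\right) = -490 - \left(-19 + 1431\right) = -490 - 1412 = -1902$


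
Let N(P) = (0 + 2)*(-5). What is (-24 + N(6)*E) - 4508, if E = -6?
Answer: -4472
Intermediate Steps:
N(P) = -10 (N(P) = 2*(-5) = -10)
(-24 + N(6)*E) - 4508 = (-24 - 10*(-6)) - 4508 = (-24 + 60) - 4508 = 36 - 4508 = -4472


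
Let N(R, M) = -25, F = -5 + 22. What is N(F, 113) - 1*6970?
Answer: -6995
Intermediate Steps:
F = 17
N(F, 113) - 1*6970 = -25 - 1*6970 = -25 - 6970 = -6995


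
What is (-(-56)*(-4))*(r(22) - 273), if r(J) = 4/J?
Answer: 672224/11 ≈ 61111.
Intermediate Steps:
(-(-56)*(-4))*(r(22) - 273) = (-(-56)*(-4))*(4/22 - 273) = (-1*224)*(4*(1/22) - 273) = -224*(2/11 - 273) = -224*(-3001/11) = 672224/11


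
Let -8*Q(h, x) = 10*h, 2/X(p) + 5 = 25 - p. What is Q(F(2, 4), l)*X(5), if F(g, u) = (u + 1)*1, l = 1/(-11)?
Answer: -⅚ ≈ -0.83333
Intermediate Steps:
l = -1/11 ≈ -0.090909
F(g, u) = 1 + u (F(g, u) = (1 + u)*1 = 1 + u)
X(p) = 2/(20 - p) (X(p) = 2/(-5 + (25 - p)) = 2/(20 - p))
Q(h, x) = -5*h/4
Q(F(2, 4), l)*X(5) = (-5*(1 + 4)/4)*(-2/(-20 + 5)) = (-5/4*5)*(-2/(-15)) = -(-25)*(-1)/(2*15) = -25/4*2/15 = -⅚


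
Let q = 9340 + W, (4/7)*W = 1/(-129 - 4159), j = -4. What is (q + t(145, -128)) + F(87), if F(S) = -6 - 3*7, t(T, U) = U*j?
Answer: 168518393/17152 ≈ 9825.0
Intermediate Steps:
W = -7/17152 (W = 7/(4*(-129 - 4159)) = (7/4)/(-4288) = (7/4)*(-1/4288) = -7/17152 ≈ -0.00040812)
t(T, U) = -4*U (t(T, U) = U*(-4) = -4*U)
F(S) = -27 (F(S) = -6 - 21 = -27)
q = 160199673/17152 (q = 9340 - 7/17152 = 160199673/17152 ≈ 9340.0)
(q + t(145, -128)) + F(87) = (160199673/17152 - 4*(-128)) - 27 = (160199673/17152 + 512) - 27 = 168981497/17152 - 27 = 168518393/17152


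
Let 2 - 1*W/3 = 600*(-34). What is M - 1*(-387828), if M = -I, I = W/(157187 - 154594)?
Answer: 1005576798/2593 ≈ 3.8780e+5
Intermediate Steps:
W = 61206 (W = 6 - 1800*(-34) = 6 - 3*(-20400) = 6 + 61200 = 61206)
I = 61206/2593 (I = 61206/(157187 - 154594) = 61206/2593 ≈ 23.604)
M = -61206/2593 (M = -1*61206/2593 = -61206/2593 ≈ -23.604)
M - 1*(-387828) = -61206/2593 - 1*(-387828) = -61206/2593 + 387828 = 1005576798/2593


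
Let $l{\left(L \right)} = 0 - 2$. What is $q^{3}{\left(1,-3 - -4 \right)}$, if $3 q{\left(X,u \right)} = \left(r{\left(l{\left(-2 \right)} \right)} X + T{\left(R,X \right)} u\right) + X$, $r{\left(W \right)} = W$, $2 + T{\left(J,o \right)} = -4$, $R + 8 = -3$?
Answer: $- \frac{343}{27} \approx -12.704$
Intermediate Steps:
$l{\left(L \right)} = -2$ ($l{\left(L \right)} = 0 - 2 = -2$)
$R = -11$ ($R = -8 - 3 = -11$)
$T{\left(J,o \right)} = -6$ ($T{\left(J,o \right)} = -2 - 4 = -6$)
$q{\left(X,u \right)} = - 2 u - \frac{X}{3}$ ($q{\left(X,u \right)} = \frac{\left(- 2 X - 6 u\right) + X}{3} = \frac{\left(- 6 u - 2 X\right) + X}{3} = \frac{- X - 6 u}{3} = - 2 u - \frac{X}{3}$)
$q^{3}{\left(1,-3 - -4 \right)} = \left(- 2 \left(-3 - -4\right) - \frac{1}{3}\right)^{3} = \left(- 2 \left(-3 + 4\right) - \frac{1}{3}\right)^{3} = \left(\left(-2\right) 1 - \frac{1}{3}\right)^{3} = \left(-2 - \frac{1}{3}\right)^{3} = \left(- \frac{7}{3}\right)^{3} = - \frac{343}{27}$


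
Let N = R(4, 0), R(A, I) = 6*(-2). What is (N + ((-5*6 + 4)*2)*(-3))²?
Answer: 20736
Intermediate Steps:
R(A, I) = -12
N = -12
(N + ((-5*6 + 4)*2)*(-3))² = (-12 + ((-5*6 + 4)*2)*(-3))² = (-12 + ((-30 + 4)*2)*(-3))² = (-12 - 26*2*(-3))² = (-12 - 52*(-3))² = (-12 + 156)² = 144² = 20736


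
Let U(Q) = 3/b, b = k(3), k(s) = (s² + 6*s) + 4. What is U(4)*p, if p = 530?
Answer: 1590/31 ≈ 51.290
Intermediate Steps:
k(s) = 4 + s² + 6*s
b = 31 (b = 4 + 3² + 6*3 = 4 + 9 + 18 = 31)
U(Q) = 3/31
U(4)*p = (3/31)*530 = 1590/31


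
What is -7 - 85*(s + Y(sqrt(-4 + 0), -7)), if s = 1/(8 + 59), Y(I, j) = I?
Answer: -554/67 - 170*I ≈ -8.2687 - 170.0*I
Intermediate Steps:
s = 1/67 ≈ 0.014925
-7 - 85*(s + Y(sqrt(-4 + 0), -7)) = -7 - 85*(1/67 + sqrt(-4 + 0)) = -7 - 85*(1/67 + sqrt(-4)) = -7 - 85*(1/67 + 2*I) = -7 + (-85/67 - 170*I) = -554/67 - 170*I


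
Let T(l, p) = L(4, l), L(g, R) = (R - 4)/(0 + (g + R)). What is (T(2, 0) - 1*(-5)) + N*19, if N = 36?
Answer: 2066/3 ≈ 688.67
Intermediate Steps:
L(g, R) = (-4 + R)/(R + g) (L(g, R) = (-4 + R)/(0 + (R + g)) = (-4 + R)/(R + g))
T(l, p) = (-4 + l)/(4 + l) (T(l, p) = (-4 + l)/(l + 4) = (-4 + l)/(4 + l))
(T(2, 0) - 1*(-5)) + N*19 = ((-4 + 2)/(4 + 2) - 1*(-5)) + 36*19 = (-2/6 + 5) + 684 = ((1/6)*(-2) + 5) + 684 = (-1/3 + 5) + 684 = 14/3 + 684 = 2066/3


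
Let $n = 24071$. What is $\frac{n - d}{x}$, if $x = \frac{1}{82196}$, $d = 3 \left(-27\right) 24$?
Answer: $2138328940$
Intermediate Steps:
$d = -1944$ ($d = \left(-81\right) 24 = -1944$)
$x = \frac{1}{82196} \approx 1.2166 \cdot 10^{-5}$
$\frac{n - d}{x} = \left(24071 - -1944\right) \frac{1}{\frac{1}{82196}} = \left(24071 + 1944\right) 82196 = 26015 \cdot 82196 = 2138328940$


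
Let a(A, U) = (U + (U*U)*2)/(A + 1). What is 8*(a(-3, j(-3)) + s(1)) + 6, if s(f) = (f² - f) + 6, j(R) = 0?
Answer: 54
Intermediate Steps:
s(f) = 6 + f² - f
a(A, U) = (U + 2*U²)/(1 + A) (a(A, U) = (U + U²*2)/(1 + A) = (U + 2*U²)/(1 + A))
8*(a(-3, j(-3)) + s(1)) + 6 = 8*(0*(1 + 2*0)/(1 - 3) + (6 + 1² - 1*1)) + 6 = 8*(0*(1 + 0)/(-2) + (6 + 1 - 1)) + 6 = 8*(0*(-½)*1 + 6) + 6 = 8*(0 + 6) + 6 = 8*6 + 6 = 48 + 6 = 54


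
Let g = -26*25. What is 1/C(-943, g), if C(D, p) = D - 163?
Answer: -1/1106 ≈ -0.00090416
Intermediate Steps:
g = -650
C(D, p) = -163 + D
1/C(-943, g) = 1/(-163 - 943) = 1/(-1106) = -1/1106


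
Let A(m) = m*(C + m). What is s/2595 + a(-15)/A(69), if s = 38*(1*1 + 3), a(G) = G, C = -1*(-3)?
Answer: 79579/1432440 ≈ 0.055555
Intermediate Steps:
C = 3
A(m) = m*(3 + m)
s = 152 (s = 38*(1 + 3) = 38*4 = 152)
s/2595 + a(-15)/A(69) = 152/2595 - 15*1/(69*(3 + 69)) = 152*(1/2595) - 15/(69*72) = 152/2595 - 15/4968 = 152/2595 - 15*1/4968 = 152/2595 - 5/1656 = 79579/1432440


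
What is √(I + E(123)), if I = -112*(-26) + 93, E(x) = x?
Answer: 2*√782 ≈ 55.929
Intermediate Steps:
I = 3005 (I = 2912 + 93 = 3005)
√(I + E(123)) = √(3005 + 123) = √3128 = 2*√782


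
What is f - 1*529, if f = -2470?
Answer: -2999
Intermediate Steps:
f - 1*529 = -2470 - 1*529 = -2470 - 529 = -2999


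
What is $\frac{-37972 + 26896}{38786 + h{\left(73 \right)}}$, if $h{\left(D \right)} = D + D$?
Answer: $- \frac{2769}{9733} \approx -0.2845$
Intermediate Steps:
$h{\left(D \right)} = 2 D$
$\frac{-37972 + 26896}{38786 + h{\left(73 \right)}} = \frac{-37972 + 26896}{38786 + 2 \cdot 73} = - \frac{11076}{38786 + 146} = - \frac{11076}{38932} = \left(-11076\right) \frac{1}{38932} = - \frac{2769}{9733}$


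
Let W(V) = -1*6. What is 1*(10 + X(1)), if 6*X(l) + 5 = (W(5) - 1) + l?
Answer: 49/6 ≈ 8.1667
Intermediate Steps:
W(V) = -6
X(l) = -2 + l/6 (X(l) = -⅚ + ((-6 - 1) + l)/6 = -⅚ + (-7 + l)/6 = -⅚ + (-7/6 + l/6) = -2 + l/6)
1*(10 + X(1)) = 1*(10 + (-2 + (⅙)*1)) = 1*(10 + (-2 + ⅙)) = 1*(10 - 11/6) = 1*(49/6) = 49/6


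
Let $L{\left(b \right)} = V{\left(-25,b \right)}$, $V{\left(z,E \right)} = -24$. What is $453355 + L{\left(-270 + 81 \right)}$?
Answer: $453331$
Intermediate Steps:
$L{\left(b \right)} = -24$
$453355 + L{\left(-270 + 81 \right)} = 453355 - 24 = 453331$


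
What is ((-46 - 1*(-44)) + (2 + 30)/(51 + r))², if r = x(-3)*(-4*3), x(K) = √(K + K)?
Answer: 4*(361*I + 840*√6)/(9*(136*√6 + 193*I)) ≈ 2.2642 - 0.83012*I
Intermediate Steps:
x(K) = √2*√K (x(K) = √(2*K) = √2*√K)
r = -12*I*√6 (r = (√2*√(-3))*(-4*3) = (√2*(I*√3))*(-12) = (I*√6)*(-12) = -12*I*√6 ≈ -29.394*I)
((-46 - 1*(-44)) + (2 + 30)/(51 + r))² = ((-46 - 1*(-44)) + (2 + 30)/(51 - 12*I*√6))² = ((-46 + 44) + 32/(51 - 12*I*√6))² = (-2 + 32/(51 - 12*I*√6))²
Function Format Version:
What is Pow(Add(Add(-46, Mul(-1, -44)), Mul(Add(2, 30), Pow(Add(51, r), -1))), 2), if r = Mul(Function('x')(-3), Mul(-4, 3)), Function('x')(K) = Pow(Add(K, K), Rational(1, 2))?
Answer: Mul(Rational(4, 9), Pow(Add(Mul(136, Pow(6, Rational(1, 2))), Mul(193, I)), -1), Add(Mul(361, I), Mul(840, Pow(6, Rational(1, 2))))) ≈ Add(2.2642, Mul(-0.83012, I))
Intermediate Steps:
Function('x')(K) = Mul(Pow(2, Rational(1, 2)), Pow(K, Rational(1, 2))) (Function('x')(K) = Pow(Mul(2, K), Rational(1, 2)) = Mul(Pow(2, Rational(1, 2)), Pow(K, Rational(1, 2))))
r = Mul(-12, I, Pow(6, Rational(1, 2))) (r = Mul(Mul(Pow(2, Rational(1, 2)), Pow(-3, Rational(1, 2))), Mul(-4, 3)) = Mul(Mul(Pow(2, Rational(1, 2)), Mul(I, Pow(3, Rational(1, 2)))), -12) = Mul(Mul(I, Pow(6, Rational(1, 2))), -12) = Mul(-12, I, Pow(6, Rational(1, 2))) ≈ Mul(-29.394, I))
Pow(Add(Add(-46, Mul(-1, -44)), Mul(Add(2, 30), Pow(Add(51, r), -1))), 2) = Pow(Add(Add(-46, Mul(-1, -44)), Mul(Add(2, 30), Pow(Add(51, Mul(-12, I, Pow(6, Rational(1, 2)))), -1))), 2) = Pow(Add(Add(-46, 44), Mul(32, Pow(Add(51, Mul(-12, I, Pow(6, Rational(1, 2)))), -1))), 2) = Pow(Add(-2, Mul(32, Pow(Add(51, Mul(-12, I, Pow(6, Rational(1, 2)))), -1))), 2)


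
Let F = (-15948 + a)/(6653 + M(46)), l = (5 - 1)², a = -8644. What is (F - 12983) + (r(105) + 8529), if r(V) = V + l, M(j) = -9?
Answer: -7203261/1661 ≈ -4336.7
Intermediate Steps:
l = 16 (l = 4² = 16)
r(V) = 16 + V (r(V) = V + 16 = 16 + V)
F = -6148/1661 (F = (-15948 - 8644)/(6653 - 9) = -24592/6644 = -24592*1/6644 = -6148/1661 ≈ -3.7014)
(F - 12983) + (r(105) + 8529) = (-6148/1661 - 12983) + ((16 + 105) + 8529) = -21570911/1661 + (121 + 8529) = -21570911/1661 + 8650 = -7203261/1661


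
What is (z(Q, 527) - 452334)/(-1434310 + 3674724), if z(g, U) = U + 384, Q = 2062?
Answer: -451423/2240414 ≈ -0.20149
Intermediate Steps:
z(g, U) = 384 + U
(z(Q, 527) - 452334)/(-1434310 + 3674724) = ((384 + 527) - 452334)/(-1434310 + 3674724) = (911 - 452334)/2240414 = -451423*1/2240414 = -451423/2240414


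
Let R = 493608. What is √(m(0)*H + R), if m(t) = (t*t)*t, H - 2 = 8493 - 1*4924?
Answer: 2*√123402 ≈ 702.57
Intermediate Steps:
H = 3571 (H = 2 + (8493 - 1*4924) = 2 + (8493 - 4924) = 2 + 3569 = 3571)
m(t) = t³ (m(t) = t²*t = t³)
√(m(0)*H + R) = √(0³*3571 + 493608) = √(0*3571 + 493608) = √(0 + 493608) = √493608 = 2*√123402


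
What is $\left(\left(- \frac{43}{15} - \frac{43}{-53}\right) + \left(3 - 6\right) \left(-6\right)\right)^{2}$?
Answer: $\frac{160680976}{632025} \approx 254.23$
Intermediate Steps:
$\left(\left(- \frac{43}{15} - \frac{43}{-53}\right) + \left(3 - 6\right) \left(-6\right)\right)^{2} = \left(\left(\left(-43\right) \frac{1}{15} - - \frac{43}{53}\right) - -18\right)^{2} = \left(\left(- \frac{43}{15} + \frac{43}{53}\right) + 18\right)^{2} = \left(- \frac{1634}{795} + 18\right)^{2} = \left(\frac{12676}{795}\right)^{2} = \frac{160680976}{632025}$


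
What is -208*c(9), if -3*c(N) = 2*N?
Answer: 1248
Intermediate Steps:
c(N) = -2*N/3
-208*c(9) = -(-416)*9/3 = -208*(-6) = 1248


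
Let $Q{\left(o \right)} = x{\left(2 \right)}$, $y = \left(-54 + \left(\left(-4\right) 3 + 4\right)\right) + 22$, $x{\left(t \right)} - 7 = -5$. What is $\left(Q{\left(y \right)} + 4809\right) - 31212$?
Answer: $-26401$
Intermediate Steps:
$x{\left(t \right)} = 2$ ($x{\left(t \right)} = 7 - 5 = 2$)
$y = -40$ ($y = \left(-54 + \left(-12 + 4\right)\right) + 22 = \left(-54 - 8\right) + 22 = -62 + 22 = -40$)
$Q{\left(o \right)} = 2$
$\left(Q{\left(y \right)} + 4809\right) - 31212 = \left(2 + 4809\right) - 31212 = 4811 - 31212 = -26401$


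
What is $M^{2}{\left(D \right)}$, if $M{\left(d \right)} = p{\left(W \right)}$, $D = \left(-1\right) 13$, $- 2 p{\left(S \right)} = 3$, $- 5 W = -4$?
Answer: $\frac{9}{4} \approx 2.25$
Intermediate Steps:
$W = \frac{4}{5}$ ($W = \left(- \frac{1}{5}\right) \left(-4\right) = \frac{4}{5} \approx 0.8$)
$p{\left(S \right)} = - \frac{3}{2}$ ($p{\left(S \right)} = \left(- \frac{1}{2}\right) 3 = - \frac{3}{2}$)
$D = -13$
$M{\left(d \right)} = - \frac{3}{2}$
$M^{2}{\left(D \right)} = \left(- \frac{3}{2}\right)^{2} = \frac{9}{4}$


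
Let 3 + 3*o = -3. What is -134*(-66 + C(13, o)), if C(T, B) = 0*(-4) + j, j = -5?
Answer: 9514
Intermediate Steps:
o = -2 (o = -1 + (⅓)*(-3) = -1 - 1 = -2)
C(T, B) = -5 (C(T, B) = 0*(-4) - 5 = 0 - 5 = -5)
-134*(-66 + C(13, o)) = -134*(-66 - 5) = -134*(-71) = 9514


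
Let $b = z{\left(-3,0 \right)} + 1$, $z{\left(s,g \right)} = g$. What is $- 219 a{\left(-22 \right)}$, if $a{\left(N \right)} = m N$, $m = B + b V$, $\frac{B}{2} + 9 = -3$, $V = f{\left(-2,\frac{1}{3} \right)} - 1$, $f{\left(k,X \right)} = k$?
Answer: $-130086$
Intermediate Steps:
$b = 1$ ($b = 0 + 1 = 1$)
$V = -3$ ($V = -2 - 1 = -3$)
$B = -24$ ($B = -18 + 2 \left(-3\right) = -18 - 6 = -24$)
$m = -27$ ($m = -24 + 1 \left(-3\right) = -24 - 3 = -27$)
$a{\left(N \right)} = - 27 N$
$- 219 a{\left(-22 \right)} = - 219 \left(\left(-27\right) \left(-22\right)\right) = \left(-219\right) 594 = -130086$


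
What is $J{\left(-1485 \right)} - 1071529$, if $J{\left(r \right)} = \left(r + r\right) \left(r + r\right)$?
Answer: $7749371$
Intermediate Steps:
$J{\left(r \right)} = 4 r^{2}$ ($J{\left(r \right)} = 2 r 2 r = 4 r^{2}$)
$J{\left(-1485 \right)} - 1071529 = 4 \left(-1485\right)^{2} - 1071529 = 4 \cdot 2205225 - 1071529 = 8820900 - 1071529 = 7749371$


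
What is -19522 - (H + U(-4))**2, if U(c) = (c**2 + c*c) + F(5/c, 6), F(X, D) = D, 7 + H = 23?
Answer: -22438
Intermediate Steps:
H = 16 (H = -7 + 23 = 16)
U(c) = 6 + 2*c**2 (U(c) = (c**2 + c*c) + 6 = (c**2 + c**2) + 6 = 2*c**2 + 6 = 6 + 2*c**2)
-19522 - (H + U(-4))**2 = -19522 - (16 + (6 + 2*(-4)**2))**2 = -19522 - (16 + (6 + 2*16))**2 = -19522 - (16 + (6 + 32))**2 = -19522 - (16 + 38)**2 = -19522 - 1*54**2 = -19522 - 1*2916 = -19522 - 2916 = -22438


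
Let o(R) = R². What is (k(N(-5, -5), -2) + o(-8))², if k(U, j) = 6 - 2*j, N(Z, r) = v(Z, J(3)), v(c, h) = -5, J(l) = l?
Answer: 5476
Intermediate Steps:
N(Z, r) = -5
(k(N(-5, -5), -2) + o(-8))² = ((6 - 2*(-2)) + (-8)²)² = ((6 + 4) + 64)² = (10 + 64)² = 74² = 5476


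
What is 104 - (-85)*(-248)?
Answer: -20976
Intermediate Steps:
104 - (-85)*(-248) = 104 - 85*248 = 104 - 21080 = -20976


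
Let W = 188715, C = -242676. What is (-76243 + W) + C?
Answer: -130204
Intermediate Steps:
(-76243 + W) + C = (-76243 + 188715) - 242676 = 112472 - 242676 = -130204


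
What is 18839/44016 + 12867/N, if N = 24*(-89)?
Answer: -21921407/3917424 ≈ -5.5959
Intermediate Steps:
N = -2136
18839/44016 + 12867/N = 18839/44016 + 12867/(-2136) = 18839*(1/44016) + 12867*(-1/2136) = 18839/44016 - 4289/712 = -21921407/3917424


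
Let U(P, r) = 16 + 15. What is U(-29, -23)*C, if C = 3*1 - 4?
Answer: -31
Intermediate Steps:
U(P, r) = 31
C = -1 (C = 3 - 4 = -1)
U(-29, -23)*C = 31*(-1) = -31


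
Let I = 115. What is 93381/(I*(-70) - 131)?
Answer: -31127/2727 ≈ -11.414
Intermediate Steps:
93381/(I*(-70) - 131) = 93381/(115*(-70) - 131) = 93381/(-8050 - 131) = 93381/(-8181) = 93381*(-1/8181) = -31127/2727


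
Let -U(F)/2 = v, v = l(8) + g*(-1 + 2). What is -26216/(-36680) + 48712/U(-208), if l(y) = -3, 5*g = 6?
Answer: 558390793/41265 ≈ 13532.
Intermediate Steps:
g = 6/5 (g = (⅕)*6 = 6/5 ≈ 1.2000)
v = -9/5 (v = -3 + 6*(-1 + 2)/5 = -3 + (6/5)*1 = -3 + 6/5 = -9/5 ≈ -1.8000)
U(F) = 18/5 (U(F) = -2*(-9/5) = 18/5)
-26216/(-36680) + 48712/U(-208) = -26216/(-36680) + 48712/(18/5) = -26216*(-1/36680) + 48712*(5/18) = 3277/4585 + 121780/9 = 558390793/41265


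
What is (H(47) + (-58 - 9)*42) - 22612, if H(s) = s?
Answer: -25379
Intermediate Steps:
(H(47) + (-58 - 9)*42) - 22612 = (47 + (-58 - 9)*42) - 22612 = (47 - 67*42) - 22612 = (47 - 2814) - 22612 = -2767 - 22612 = -25379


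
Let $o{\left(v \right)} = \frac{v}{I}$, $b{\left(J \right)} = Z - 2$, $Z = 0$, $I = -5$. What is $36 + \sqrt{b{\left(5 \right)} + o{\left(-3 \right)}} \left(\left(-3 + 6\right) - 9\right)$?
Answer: $36 - \frac{6 i \sqrt{35}}{5} \approx 36.0 - 7.0993 i$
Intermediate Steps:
$b{\left(J \right)} = -2$ ($b{\left(J \right)} = 0 - 2 = -2$)
$o{\left(v \right)} = - \frac{v}{5}$ ($o{\left(v \right)} = \frac{v}{-5} = v \left(- \frac{1}{5}\right) = - \frac{v}{5}$)
$36 + \sqrt{b{\left(5 \right)} + o{\left(-3 \right)}} \left(\left(-3 + 6\right) - 9\right) = 36 + \sqrt{-2 - - \frac{3}{5}} \left(\left(-3 + 6\right) - 9\right) = 36 + \sqrt{-2 + \frac{3}{5}} \left(3 - 9\right) = 36 + \sqrt{- \frac{7}{5}} \left(-6\right) = 36 + \frac{i \sqrt{35}}{5} \left(-6\right) = 36 - \frac{6 i \sqrt{35}}{5}$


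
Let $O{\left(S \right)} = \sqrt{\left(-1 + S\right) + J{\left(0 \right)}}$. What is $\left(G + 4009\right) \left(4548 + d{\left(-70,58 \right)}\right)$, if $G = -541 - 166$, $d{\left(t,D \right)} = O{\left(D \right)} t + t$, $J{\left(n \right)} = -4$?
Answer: $14786356 - 231140 \sqrt{53} \approx 1.3104 \cdot 10^{7}$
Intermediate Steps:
$O{\left(S \right)} = \sqrt{-5 + S}$ ($O{\left(S \right)} = \sqrt{\left(-1 + S\right) - 4} = \sqrt{-5 + S}$)
$d{\left(t,D \right)} = t + t \sqrt{-5 + D}$ ($d{\left(t,D \right)} = \sqrt{-5 + D} t + t = t \sqrt{-5 + D} + t = t + t \sqrt{-5 + D}$)
$G = -707$
$\left(G + 4009\right) \left(4548 + d{\left(-70,58 \right)}\right) = \left(-707 + 4009\right) \left(4548 - 70 \left(1 + \sqrt{-5 + 58}\right)\right) = 3302 \left(4548 - 70 \left(1 + \sqrt{53}\right)\right) = 3302 \left(4548 - \left(70 + 70 \sqrt{53}\right)\right) = 3302 \left(4478 - 70 \sqrt{53}\right) = 14786356 - 231140 \sqrt{53}$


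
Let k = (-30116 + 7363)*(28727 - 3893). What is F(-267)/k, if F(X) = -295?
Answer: 295/565048002 ≈ 5.2208e-7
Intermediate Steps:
k = -565048002 (k = -22753*24834 = -565048002)
F(-267)/k = -295/(-565048002) = -295*(-1/565048002) = 295/565048002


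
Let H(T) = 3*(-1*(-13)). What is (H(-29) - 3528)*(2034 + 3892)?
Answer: -20675814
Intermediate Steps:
H(T) = 39 (H(T) = 3*13 = 39)
(H(-29) - 3528)*(2034 + 3892) = (39 - 3528)*(2034 + 3892) = -3489*5926 = -20675814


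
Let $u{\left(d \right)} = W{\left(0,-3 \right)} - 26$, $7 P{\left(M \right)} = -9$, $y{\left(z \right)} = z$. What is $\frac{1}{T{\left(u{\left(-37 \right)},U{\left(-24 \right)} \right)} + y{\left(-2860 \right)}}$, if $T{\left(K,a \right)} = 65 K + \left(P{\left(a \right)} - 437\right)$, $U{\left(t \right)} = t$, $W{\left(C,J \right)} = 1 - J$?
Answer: $- \frac{7}{33098} \approx -0.00021149$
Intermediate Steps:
$P{\left(M \right)} = - \frac{9}{7}$ ($P{\left(M \right)} = \frac{1}{7} \left(-9\right) = - \frac{9}{7}$)
$u{\left(d \right)} = -22$ ($u{\left(d \right)} = \left(1 - -3\right) - 26 = \left(1 + 3\right) - 26 = 4 - 26 = -22$)
$T{\left(K,a \right)} = - \frac{3068}{7} + 65 K$ ($T{\left(K,a \right)} = 65 K - \frac{3068}{7} = - \frac{3068}{7} + 65 K$)
$\frac{1}{T{\left(u{\left(-37 \right)},U{\left(-24 \right)} \right)} + y{\left(-2860 \right)}} = \frac{1}{\left(- \frac{3068}{7} + 65 \left(-22\right)\right) - 2860} = \frac{1}{\left(- \frac{3068}{7} - 1430\right) - 2860} = \frac{1}{- \frac{13078}{7} - 2860} = \frac{1}{- \frac{33098}{7}} = - \frac{7}{33098}$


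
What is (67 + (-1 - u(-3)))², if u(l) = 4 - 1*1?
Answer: 3969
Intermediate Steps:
u(l) = 3 (u(l) = 4 - 1 = 3)
(67 + (-1 - u(-3)))² = (67 + (-1 - 1*3))² = (67 + (-1 - 3))² = (67 - 4)² = 63² = 3969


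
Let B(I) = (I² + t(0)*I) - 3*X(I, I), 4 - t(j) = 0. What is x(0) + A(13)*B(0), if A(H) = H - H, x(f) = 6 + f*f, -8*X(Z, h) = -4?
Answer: 6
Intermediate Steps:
t(j) = 4 (t(j) = 4 - 1*0 = 4 + 0 = 4)
X(Z, h) = ½ (X(Z, h) = -⅛*(-4) = ½)
x(f) = 6 + f²
A(H) = 0
B(I) = -3/2 + I² + 4*I (B(I) = (I² + 4*I) - 3*½ = (I² + 4*I) - 3/2 = -3/2 + I² + 4*I)
x(0) + A(13)*B(0) = (6 + 0²) + 0*(-3/2 + 0² + 4*0) = (6 + 0) + 0*(-3/2 + 0 + 0) = 6 + 0*(-3/2) = 6 + 0 = 6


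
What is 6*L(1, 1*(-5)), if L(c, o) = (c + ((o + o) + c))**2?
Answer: 384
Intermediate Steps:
L(c, o) = (2*c + 2*o)**2 (L(c, o) = (c + (2*o + c))**2 = (c + (c + 2*o))**2 = (2*c + 2*o)**2)
6*L(1, 1*(-5)) = 6*(4*(1 + 1*(-5))**2) = 6*(4*(1 - 5)**2) = 6*(4*(-4)**2) = 6*(4*16) = 6*64 = 384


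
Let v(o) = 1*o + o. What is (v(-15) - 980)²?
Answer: 1020100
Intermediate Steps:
v(o) = 2*o (v(o) = o + o = 2*o)
(v(-15) - 980)² = (2*(-15) - 980)² = (-30 - 980)² = (-1010)² = 1020100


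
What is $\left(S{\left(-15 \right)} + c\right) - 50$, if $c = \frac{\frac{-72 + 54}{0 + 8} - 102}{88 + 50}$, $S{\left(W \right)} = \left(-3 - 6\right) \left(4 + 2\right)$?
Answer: $- \frac{19275}{184} \approx -104.76$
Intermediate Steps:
$S{\left(W \right)} = -54$ ($S{\left(W \right)} = \left(-9\right) 6 = -54$)
$c = - \frac{139}{184}$ ($c = \frac{- \frac{18}{8} - 102}{138} = \left(\left(-18\right) \frac{1}{8} - 102\right) \frac{1}{138} = \left(- \frac{9}{4} - 102\right) \frac{1}{138} = \left(- \frac{417}{4}\right) \frac{1}{138} = - \frac{139}{184} \approx -0.75543$)
$\left(S{\left(-15 \right)} + c\right) - 50 = \left(-54 - \frac{139}{184}\right) - 50 = - \frac{10075}{184} - 50 = - \frac{19275}{184}$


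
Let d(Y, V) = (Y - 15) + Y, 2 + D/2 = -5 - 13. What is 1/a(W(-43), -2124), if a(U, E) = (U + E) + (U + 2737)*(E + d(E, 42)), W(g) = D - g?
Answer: -1/17502501 ≈ -5.7135e-8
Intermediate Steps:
D = -40 (D = -4 + 2*(-5 - 13) = -4 + 2*(-18) = -4 - 36 = -40)
d(Y, V) = -15 + 2*Y (d(Y, V) = (-15 + Y) + Y = -15 + 2*Y)
W(g) = -40 - g
a(U, E) = E + U + (-15 + 3*E)*(2737 + U) (a(U, E) = (U + E) + (U + 2737)*(E + (-15 + 2*E)) = (E + U) + (2737 + U)*(-15 + 3*E) = (E + U) + (-15 + 3*E)*(2737 + U) = E + U + (-15 + 3*E)*(2737 + U))
1/a(W(-43), -2124) = 1/(-41055 - 14*(-40 - 1*(-43)) + 8212*(-2124) + 3*(-2124)*(-40 - 1*(-43))) = 1/(-41055 - 14*(-40 + 43) - 17442288 + 3*(-2124)*(-40 + 43)) = 1/(-41055 - 14*3 - 17442288 + 3*(-2124)*3) = 1/(-41055 - 42 - 17442288 - 19116) = 1/(-17502501) = -1/17502501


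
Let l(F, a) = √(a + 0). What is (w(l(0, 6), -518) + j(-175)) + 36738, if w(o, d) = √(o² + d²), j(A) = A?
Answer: 36563 + √268330 ≈ 37081.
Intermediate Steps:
l(F, a) = √a
w(o, d) = √(d² + o²)
(w(l(0, 6), -518) + j(-175)) + 36738 = (√((-518)² + (√6)²) - 175) + 36738 = (√(268324 + 6) - 175) + 36738 = (√268330 - 175) + 36738 = (-175 + √268330) + 36738 = 36563 + √268330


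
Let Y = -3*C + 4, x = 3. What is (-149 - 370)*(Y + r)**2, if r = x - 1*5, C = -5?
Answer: -149991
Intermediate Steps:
Y = 19 (Y = -3*(-5) + 4 = 15 + 4 = 19)
r = -2 (r = 3 - 1*5 = 3 - 5 = -2)
(-149 - 370)*(Y + r)**2 = (-149 - 370)*(19 - 2)**2 = -519*17**2 = -519*289 = -149991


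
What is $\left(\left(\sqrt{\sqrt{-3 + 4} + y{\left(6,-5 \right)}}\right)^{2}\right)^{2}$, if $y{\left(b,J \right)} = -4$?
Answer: $9$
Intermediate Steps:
$\left(\left(\sqrt{\sqrt{-3 + 4} + y{\left(6,-5 \right)}}\right)^{2}\right)^{2} = \left(\left(\sqrt{\sqrt{-3 + 4} - 4}\right)^{2}\right)^{2} = \left(\left(\sqrt{\sqrt{1} - 4}\right)^{2}\right)^{2} = \left(\left(\sqrt{1 - 4}\right)^{2}\right)^{2} = \left(\left(\sqrt{-3}\right)^{2}\right)^{2} = \left(\left(i \sqrt{3}\right)^{2}\right)^{2} = \left(-3\right)^{2} = 9$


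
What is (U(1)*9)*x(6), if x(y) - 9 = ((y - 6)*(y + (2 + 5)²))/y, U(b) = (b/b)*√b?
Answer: 81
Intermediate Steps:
U(b) = √b (U(b) = 1*√b = √b)
x(y) = 9 + (-6 + y)*(49 + y)/y (x(y) = 9 + ((y - 6)*(y + (2 + 5)²))/y = 9 + ((-6 + y)*(y + 7²))/y = 9 + ((-6 + y)*(y + 49))/y = 9 + ((-6 + y)*(49 + y))/y = 9 + (-6 + y)*(49 + y)/y)
(U(1)*9)*x(6) = (√1*9)*(52 + 6 - 294/6) = (1*9)*(52 + 6 - 294*⅙) = 9*(52 + 6 - 49) = 9*9 = 81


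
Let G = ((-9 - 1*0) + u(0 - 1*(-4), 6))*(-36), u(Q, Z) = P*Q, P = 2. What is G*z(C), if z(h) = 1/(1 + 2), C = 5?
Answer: 12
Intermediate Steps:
u(Q, Z) = 2*Q
z(h) = ⅓ (z(h) = 1/3 = ⅓)
G = 36 (G = ((-9 - 1*0) + 2*(0 - 1*(-4)))*(-36) = ((-9 + 0) + 2*(0 + 4))*(-36) = (-9 + 2*4)*(-36) = (-9 + 8)*(-36) = -1*(-36) = 36)
G*z(C) = 36*(⅓) = 12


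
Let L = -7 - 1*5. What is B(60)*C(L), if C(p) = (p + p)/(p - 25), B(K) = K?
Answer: 1440/37 ≈ 38.919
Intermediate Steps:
L = -12 (L = -7 - 5 = -12)
C(p) = 2*p/(-25 + p) (C(p) = (2*p)/(-25 + p) = 2*p/(-25 + p))
B(60)*C(L) = 60*(2*(-12)/(-25 - 12)) = 60*(2*(-12)/(-37)) = 60*(2*(-12)*(-1/37)) = 60*(24/37) = 1440/37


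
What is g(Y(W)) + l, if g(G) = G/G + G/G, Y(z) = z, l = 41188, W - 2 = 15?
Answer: 41190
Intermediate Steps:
W = 17 (W = 2 + 15 = 17)
g(G) = 2 (g(G) = 1 + 1 = 2)
g(Y(W)) + l = 2 + 41188 = 41190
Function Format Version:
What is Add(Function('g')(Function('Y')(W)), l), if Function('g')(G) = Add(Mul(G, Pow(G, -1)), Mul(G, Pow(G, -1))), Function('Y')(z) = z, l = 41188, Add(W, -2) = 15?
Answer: 41190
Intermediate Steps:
W = 17 (W = Add(2, 15) = 17)
Function('g')(G) = 2 (Function('g')(G) = Add(1, 1) = 2)
Add(Function('g')(Function('Y')(W)), l) = Add(2, 41188) = 41190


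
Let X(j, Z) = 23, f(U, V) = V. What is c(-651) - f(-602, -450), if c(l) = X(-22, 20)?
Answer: 473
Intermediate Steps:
c(l) = 23
c(-651) - f(-602, -450) = 23 - 1*(-450) = 23 + 450 = 473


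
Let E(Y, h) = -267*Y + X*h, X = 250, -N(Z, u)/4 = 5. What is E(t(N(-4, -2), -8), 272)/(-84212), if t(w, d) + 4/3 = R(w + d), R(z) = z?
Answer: -18958/21053 ≈ -0.90049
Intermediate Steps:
N(Z, u) = -20 (N(Z, u) = -4*5 = -20)
t(w, d) = -4/3 + d + w (t(w, d) = -4/3 + (w + d) = -4/3 + (d + w) = -4/3 + d + w)
E(Y, h) = -267*Y + 250*h
E(t(N(-4, -2), -8), 272)/(-84212) = (-267*(-4/3 - 8 - 20) + 250*272)/(-84212) = (-267*(-88/3) + 68000)*(-1/84212) = (7832 + 68000)*(-1/84212) = 75832*(-1/84212) = -18958/21053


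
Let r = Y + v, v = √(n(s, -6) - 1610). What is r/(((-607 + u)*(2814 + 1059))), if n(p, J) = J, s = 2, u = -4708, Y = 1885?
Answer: -377/4116999 - 4*I*√101/20584995 ≈ -9.1572e-5 - 1.9529e-6*I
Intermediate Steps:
v = 4*I*√101 (v = √(-6 - 1610) = √(-1616) = 4*I*√101 ≈ 40.2*I)
r = 1885 + 4*I*√101 ≈ 1885.0 + 40.2*I
r/(((-607 + u)*(2814 + 1059))) = (1885 + 4*I*√101)/(((-607 - 4708)*(2814 + 1059))) = (1885 + 4*I*√101)/((-5315*3873)) = (1885 + 4*I*√101)/(-20584995) = (1885 + 4*I*√101)*(-1/20584995) = -377/4116999 - 4*I*√101/20584995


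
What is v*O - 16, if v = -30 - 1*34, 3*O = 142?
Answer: -9136/3 ≈ -3045.3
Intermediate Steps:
O = 142/3 (O = (⅓)*142 = 142/3 ≈ 47.333)
v = -64 (v = -30 - 34 = -64)
v*O - 16 = -64*142/3 - 16 = -9088/3 - 16 = -9136/3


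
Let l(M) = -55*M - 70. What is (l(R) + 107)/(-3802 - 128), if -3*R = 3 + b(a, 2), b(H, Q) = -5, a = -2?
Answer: -1/11790 ≈ -8.4818e-5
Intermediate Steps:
R = 2/3 (R = -(3 - 5)/3 = -1/3*(-2) = 2/3 ≈ 0.66667)
l(M) = -70 - 55*M
(l(R) + 107)/(-3802 - 128) = ((-70 - 55*2/3) + 107)/(-3802 - 128) = ((-70 - 110/3) + 107)/(-3930) = (-320/3 + 107)*(-1/3930) = (1/3)*(-1/3930) = -1/11790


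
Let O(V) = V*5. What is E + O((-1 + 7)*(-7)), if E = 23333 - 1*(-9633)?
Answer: 32756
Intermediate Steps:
O(V) = 5*V
E = 32966 (E = 23333 + 9633 = 32966)
E + O((-1 + 7)*(-7)) = 32966 + 5*((-1 + 7)*(-7)) = 32966 + 5*(6*(-7)) = 32966 + 5*(-42) = 32966 - 210 = 32756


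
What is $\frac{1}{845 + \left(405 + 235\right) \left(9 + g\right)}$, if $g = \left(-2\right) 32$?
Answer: $- \frac{1}{34355} \approx -2.9108 \cdot 10^{-5}$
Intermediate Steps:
$g = -64$
$\frac{1}{845 + \left(405 + 235\right) \left(9 + g\right)} = \frac{1}{845 + \left(405 + 235\right) \left(9 - 64\right)} = \frac{1}{845 + 640 \left(-55\right)} = \frac{1}{845 - 35200} = \frac{1}{-34355} = - \frac{1}{34355}$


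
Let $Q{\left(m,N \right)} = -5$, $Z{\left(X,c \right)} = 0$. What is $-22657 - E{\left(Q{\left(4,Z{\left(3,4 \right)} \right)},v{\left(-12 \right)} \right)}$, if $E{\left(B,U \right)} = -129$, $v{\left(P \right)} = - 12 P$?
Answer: $-22528$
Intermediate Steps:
$-22657 - E{\left(Q{\left(4,Z{\left(3,4 \right)} \right)},v{\left(-12 \right)} \right)} = -22657 - -129 = -22657 + 129 = -22528$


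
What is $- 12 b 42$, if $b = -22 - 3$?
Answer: $12600$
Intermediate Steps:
$b = -25$
$- 12 b 42 = \left(-12\right) \left(-25\right) 42 = 300 \cdot 42 = 12600$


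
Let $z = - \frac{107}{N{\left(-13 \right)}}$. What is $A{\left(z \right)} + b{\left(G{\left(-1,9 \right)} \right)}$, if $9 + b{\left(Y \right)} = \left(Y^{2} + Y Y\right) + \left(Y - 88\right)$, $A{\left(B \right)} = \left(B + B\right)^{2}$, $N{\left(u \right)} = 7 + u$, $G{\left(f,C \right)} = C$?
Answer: $\frac{12115}{9} \approx 1346.1$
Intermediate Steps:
$z = \frac{107}{6}$ ($z = - \frac{107}{7 - 13} = - \frac{107}{-6} = \left(-107\right) \left(- \frac{1}{6}\right) = \frac{107}{6} \approx 17.833$)
$A{\left(B \right)} = 4 B^{2}$ ($A{\left(B \right)} = \left(2 B\right)^{2} = 4 B^{2}$)
$b{\left(Y \right)} = -97 + Y + 2 Y^{2}$ ($b{\left(Y \right)} = -9 + \left(\left(Y^{2} + Y Y\right) + \left(Y - 88\right)\right) = -9 + \left(\left(Y^{2} + Y^{2}\right) + \left(-88 + Y\right)\right) = -9 + \left(2 Y^{2} + \left(-88 + Y\right)\right) = -9 + \left(-88 + Y + 2 Y^{2}\right) = -97 + Y + 2 Y^{2}$)
$A{\left(z \right)} + b{\left(G{\left(-1,9 \right)} \right)} = 4 \left(\frac{107}{6}\right)^{2} + \left(-97 + 9 + 2 \cdot 9^{2}\right) = 4 \cdot \frac{11449}{36} + \left(-97 + 9 + 2 \cdot 81\right) = \frac{11449}{9} + \left(-97 + 9 + 162\right) = \frac{11449}{9} + 74 = \frac{12115}{9}$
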